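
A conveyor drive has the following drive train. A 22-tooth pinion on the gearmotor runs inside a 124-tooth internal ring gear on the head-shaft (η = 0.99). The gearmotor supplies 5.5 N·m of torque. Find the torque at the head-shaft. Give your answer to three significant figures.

30.7 N·m

Internal gear: ratio = 124/22 = 5.6364; torque at the head-shaft = 5.5 × 5.6364 × 0.99 = 30.69 N·m.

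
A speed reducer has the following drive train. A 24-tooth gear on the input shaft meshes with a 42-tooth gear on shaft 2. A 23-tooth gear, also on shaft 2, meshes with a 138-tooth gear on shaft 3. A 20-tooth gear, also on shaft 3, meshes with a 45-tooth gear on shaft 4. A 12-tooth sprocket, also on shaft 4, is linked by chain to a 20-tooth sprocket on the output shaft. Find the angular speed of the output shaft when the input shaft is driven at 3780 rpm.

the input shaft → shaft 2 (gear mesh, 42/24): 3780 ÷ 1.75 = 2160 rpm
shaft 2 → shaft 3 (gear mesh, 138/23): 2160 ÷ 6 = 360 rpm
shaft 3 → shaft 4 (gear mesh, 45/20): 360 ÷ 2.25 = 160 rpm
shaft 4 → the output shaft (chain, 20/12): 160 ÷ 1.6667 = 96 rpm

96 rpm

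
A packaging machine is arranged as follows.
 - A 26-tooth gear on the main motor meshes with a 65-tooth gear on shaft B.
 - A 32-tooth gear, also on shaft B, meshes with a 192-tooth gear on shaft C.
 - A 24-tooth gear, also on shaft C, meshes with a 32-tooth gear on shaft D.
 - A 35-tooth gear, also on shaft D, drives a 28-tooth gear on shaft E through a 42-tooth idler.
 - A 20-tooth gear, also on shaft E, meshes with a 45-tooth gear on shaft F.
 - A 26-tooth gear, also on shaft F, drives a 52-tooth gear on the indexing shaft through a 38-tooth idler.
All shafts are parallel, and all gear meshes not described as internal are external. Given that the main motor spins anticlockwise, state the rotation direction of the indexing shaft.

the main motor → shaft B: external mesh, 1 reversal → CW.
shaft B → shaft C: external mesh, 1 reversal → CCW.
shaft C → shaft D: external mesh, 1 reversal → CW.
shaft D → shaft E: driver → idler → driven is 2 external meshes, 2 reversals → CW.
shaft E → shaft F: external mesh, 1 reversal → CCW.
shaft F → the indexing shaft: driver → idler → driven is 2 external meshes, 2 reversals → CCW.
8 reversals in total — an even number — so the indexing shaft turns the same way as the main motor.

anticlockwise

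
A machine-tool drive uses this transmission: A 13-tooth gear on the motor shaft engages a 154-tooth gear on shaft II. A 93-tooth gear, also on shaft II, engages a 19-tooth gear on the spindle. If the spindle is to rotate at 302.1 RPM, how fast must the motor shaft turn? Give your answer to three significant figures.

731 RPM

Overall ratio R = 11.846 × 0.2043 = 2.4202.
Required input speed = output speed × R = 302.1 × 2.4202 = 731.14 RPM.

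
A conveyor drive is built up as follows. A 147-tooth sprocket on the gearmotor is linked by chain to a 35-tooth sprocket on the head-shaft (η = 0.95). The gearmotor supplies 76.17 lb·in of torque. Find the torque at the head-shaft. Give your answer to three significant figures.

17.2 lb·in

Chain: ratio = 35/147 = 0.2381; torque at the head-shaft = 76.17 × 0.2381 × 0.95 = 17.229 lb·in.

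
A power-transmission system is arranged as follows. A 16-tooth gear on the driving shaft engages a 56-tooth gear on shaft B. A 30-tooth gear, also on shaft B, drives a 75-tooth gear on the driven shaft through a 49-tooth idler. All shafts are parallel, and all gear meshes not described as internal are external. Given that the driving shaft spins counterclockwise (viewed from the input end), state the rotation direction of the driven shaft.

clockwise

the driving shaft → shaft B: external mesh, 1 reversal → CW.
shaft B → the driven shaft: driver → idler → driven is 2 external meshes, 2 reversals → CW.
3 reversals in total — an odd number — so the driven shaft turns opposite to the driving shaft.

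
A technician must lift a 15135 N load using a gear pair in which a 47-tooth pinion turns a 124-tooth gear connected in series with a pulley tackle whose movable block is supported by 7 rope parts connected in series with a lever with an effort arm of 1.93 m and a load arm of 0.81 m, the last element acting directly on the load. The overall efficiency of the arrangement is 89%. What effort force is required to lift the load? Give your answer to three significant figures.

Gear pair MA = 124/47 = 2.6383.
Block-and-tackle MA = number of supporting rope parts = 7.
Lever MA = effort arm / load arm = 1.93/0.81 = 2.3827.
Combined ideal MA = 2.6383 × 7 × 2.3827 = 44.004.
Actual MA = 44.004 × 0.89 = 39.164.
Effort = load / actual MA = 15135 / 39.164 = 386.45 N.

386 N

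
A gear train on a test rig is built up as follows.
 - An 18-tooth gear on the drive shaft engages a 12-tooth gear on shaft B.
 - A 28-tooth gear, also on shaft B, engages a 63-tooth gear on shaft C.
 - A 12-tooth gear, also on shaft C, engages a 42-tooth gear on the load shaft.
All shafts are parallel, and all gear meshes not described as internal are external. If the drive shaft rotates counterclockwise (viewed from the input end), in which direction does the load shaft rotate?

the drive shaft → shaft B: external mesh, 1 reversal → CW.
shaft B → shaft C: external mesh, 1 reversal → CCW.
shaft C → the load shaft: external mesh, 1 reversal → CW.
3 reversals in total — an odd number — so the load shaft turns opposite to the drive shaft.

clockwise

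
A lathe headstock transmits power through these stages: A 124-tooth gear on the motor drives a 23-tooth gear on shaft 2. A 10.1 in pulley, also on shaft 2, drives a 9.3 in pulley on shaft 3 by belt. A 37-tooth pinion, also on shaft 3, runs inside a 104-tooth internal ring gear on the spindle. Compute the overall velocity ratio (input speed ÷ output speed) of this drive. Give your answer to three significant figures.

0.480

Each stage contributes driven/driver: gear mesh 23/124 = 0.18548, belt 9.3/10.1 = 0.92079, internal gear 104/37 = 2.8108.
Overall: 0.18548 × 0.92079 × 2.8108 = 0.48006.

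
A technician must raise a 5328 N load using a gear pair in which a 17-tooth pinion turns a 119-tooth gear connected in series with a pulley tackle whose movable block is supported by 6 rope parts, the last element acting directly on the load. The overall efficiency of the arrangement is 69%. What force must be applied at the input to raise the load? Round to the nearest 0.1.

Gear pair MA = 119/17 = 7.
Block-and-tackle MA = number of supporting rope parts = 6.
Combined ideal MA = 7 × 6 = 42.
Actual MA = 42 × 0.69 = 28.98.
Effort = load / actual MA = 5328 / 28.98 = 183.85 N.

183.9 N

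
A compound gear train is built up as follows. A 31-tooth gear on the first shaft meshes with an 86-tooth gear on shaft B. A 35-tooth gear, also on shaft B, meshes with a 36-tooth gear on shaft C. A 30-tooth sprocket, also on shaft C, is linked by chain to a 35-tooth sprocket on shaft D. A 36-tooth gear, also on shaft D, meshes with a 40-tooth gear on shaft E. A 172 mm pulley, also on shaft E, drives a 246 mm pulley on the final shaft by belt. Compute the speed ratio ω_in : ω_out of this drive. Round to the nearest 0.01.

5.29

Each stage contributes driven/driver: gear mesh 86/31 = 2.7742, gear mesh 36/35 = 1.0286, chain 35/30 = 1.1667, gear mesh 40/36 = 1.1111, belt 246/172 = 1.4302.
Overall: 2.7742 × 1.0286 × 1.1667 × 1.1111 × 1.4302 = 5.2903.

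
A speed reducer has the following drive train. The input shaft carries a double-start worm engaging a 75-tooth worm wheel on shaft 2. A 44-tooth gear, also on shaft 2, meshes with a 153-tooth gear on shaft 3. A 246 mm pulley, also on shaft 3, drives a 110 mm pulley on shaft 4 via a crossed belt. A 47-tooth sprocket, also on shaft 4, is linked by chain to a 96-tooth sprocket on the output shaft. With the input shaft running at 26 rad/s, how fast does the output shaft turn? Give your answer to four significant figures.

0.2183 rad/s

Worm: ratio = 75/2 = 37.5, so shaft 2 turns at 26 / 37.5 = 0.69333 rad/s.
Gear mesh: ratio = 153/44 = 3.4773, so shaft 3 turns at 0.69333 / 3.4773 = 0.19939 rad/s.
Belt: ratio = 110/246 = 0.44715, so shaft 4 turns at 0.19939 / 0.44715 = 0.44591 rad/s.
Chain: ratio = 96/47 = 2.0426, so the output shaft turns at 0.44591 / 2.0426 = 0.21831 rad/s.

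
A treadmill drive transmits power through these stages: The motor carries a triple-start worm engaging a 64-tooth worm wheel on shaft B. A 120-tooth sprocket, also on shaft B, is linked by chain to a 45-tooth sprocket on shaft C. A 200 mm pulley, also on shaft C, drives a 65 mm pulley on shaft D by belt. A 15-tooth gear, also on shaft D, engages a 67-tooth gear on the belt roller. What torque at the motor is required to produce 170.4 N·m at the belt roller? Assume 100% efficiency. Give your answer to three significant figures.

14.7 N·m

Overall ratio R = 21.333 × 0.375 × 0.325 × 4.4667 = 11.613.
Input torque = output torque / R = 170.4 / 11.613 = 14.673 N·m.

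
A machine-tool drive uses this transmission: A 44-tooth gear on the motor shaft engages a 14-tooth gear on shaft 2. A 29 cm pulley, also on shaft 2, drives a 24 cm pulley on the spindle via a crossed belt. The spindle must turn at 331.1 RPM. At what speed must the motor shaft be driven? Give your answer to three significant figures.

87.2 RPM

Overall ratio R = 0.31818 × 0.82759 = 0.26332.
Required input speed = output speed × R = 331.1 × 0.26332 = 87.186 RPM.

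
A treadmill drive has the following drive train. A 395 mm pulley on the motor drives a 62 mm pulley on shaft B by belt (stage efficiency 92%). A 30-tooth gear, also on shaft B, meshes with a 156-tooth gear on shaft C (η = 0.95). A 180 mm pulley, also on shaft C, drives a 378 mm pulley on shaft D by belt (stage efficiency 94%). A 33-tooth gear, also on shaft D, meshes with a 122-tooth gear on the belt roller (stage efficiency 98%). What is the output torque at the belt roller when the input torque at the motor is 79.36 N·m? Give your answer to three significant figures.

After the belt (62/395): 79.36 × 0.15696 × 0.92 = 11.46 N·m
After the gear mesh (156/30): 11.46 × 5.2 × 0.95 = 56.612 N·m
After the belt (378/180): 56.612 × 2.1 × 0.94 = 111.75 N·m
After the gear mesh (122/33): 111.75 × 3.697 × 0.98 = 404.88 N·m

405 N·m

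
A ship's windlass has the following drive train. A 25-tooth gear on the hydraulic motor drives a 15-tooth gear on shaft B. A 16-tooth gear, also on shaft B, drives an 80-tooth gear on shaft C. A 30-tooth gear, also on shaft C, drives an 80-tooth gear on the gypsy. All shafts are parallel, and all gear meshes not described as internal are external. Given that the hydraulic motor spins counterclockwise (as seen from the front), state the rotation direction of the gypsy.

clockwise

the hydraulic motor → shaft B: external mesh, 1 reversal → CW.
shaft B → shaft C: external mesh, 1 reversal → CCW.
shaft C → the gypsy: external mesh, 1 reversal → CW.
3 reversals in total — an odd number — so the gypsy turns opposite to the hydraulic motor.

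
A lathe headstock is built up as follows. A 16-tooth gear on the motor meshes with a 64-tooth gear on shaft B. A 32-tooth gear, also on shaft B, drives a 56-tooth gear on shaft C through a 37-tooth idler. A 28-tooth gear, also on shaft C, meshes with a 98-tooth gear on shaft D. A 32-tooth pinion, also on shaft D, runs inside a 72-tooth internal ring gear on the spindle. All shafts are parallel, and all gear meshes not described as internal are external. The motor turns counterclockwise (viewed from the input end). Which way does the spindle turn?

counterclockwise

the motor → shaft B: external mesh, 1 reversal → CW.
shaft B → shaft C: driver → idler → driven is 2 external meshes, 2 reversals → CW.
shaft C → shaft D: external mesh, 1 reversal → CCW.
shaft D → the spindle: internal mesh, same direction → CCW.
4 reversals in total — an even number — so the spindle turns the same way as the motor.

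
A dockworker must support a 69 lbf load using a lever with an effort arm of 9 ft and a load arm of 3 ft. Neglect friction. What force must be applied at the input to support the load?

Lever MA = effort arm / load arm = 9/3 = 3.
Effort = load / MA = 69 / 3 = 23 lbf.

23 lbf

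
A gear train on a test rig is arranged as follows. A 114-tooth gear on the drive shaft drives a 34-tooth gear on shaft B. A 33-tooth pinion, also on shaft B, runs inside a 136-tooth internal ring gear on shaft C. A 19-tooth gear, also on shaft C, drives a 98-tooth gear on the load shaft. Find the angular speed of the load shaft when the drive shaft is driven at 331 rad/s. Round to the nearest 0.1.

52.2 rad/s

Gear mesh: ratio = 34/114 = 0.29825, so shaft B turns at 331 / 0.29825 = 1109.8 rad/s.
Internal gear: ratio = 136/33 = 4.1212, so shaft C turns at 1109.8 / 4.1212 = 269.3 rad/s.
Gear mesh: ratio = 98/19 = 5.1579, so the load shaft turns at 269.3 / 5.1579 = 52.21 rad/s.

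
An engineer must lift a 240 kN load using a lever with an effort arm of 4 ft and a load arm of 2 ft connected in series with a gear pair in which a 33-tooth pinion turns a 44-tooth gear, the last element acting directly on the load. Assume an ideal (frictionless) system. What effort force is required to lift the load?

90 kN

Lever MA = effort arm / load arm = 4/2 = 2.
Gear pair MA = 44/33 = 1.3333.
Combined ideal MA = 2 × 1.3333 = 2.6667.
Effort = load / MA = 240 / 2.6667 = 90 kN.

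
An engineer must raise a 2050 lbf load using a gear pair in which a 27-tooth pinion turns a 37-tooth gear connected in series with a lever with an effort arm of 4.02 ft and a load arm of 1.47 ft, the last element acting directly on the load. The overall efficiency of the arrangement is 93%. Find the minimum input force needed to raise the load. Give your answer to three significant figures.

Gear pair MA = 37/27 = 1.3704.
Lever MA = effort arm / load arm = 4.02/1.47 = 2.7347.
Combined ideal MA = 1.3704 × 2.7347 = 3.7475.
Actual MA = 3.7475 × 0.93 = 3.4852.
Effort = load / actual MA = 2050 / 3.4852 = 588.2 lbf.

588 lbf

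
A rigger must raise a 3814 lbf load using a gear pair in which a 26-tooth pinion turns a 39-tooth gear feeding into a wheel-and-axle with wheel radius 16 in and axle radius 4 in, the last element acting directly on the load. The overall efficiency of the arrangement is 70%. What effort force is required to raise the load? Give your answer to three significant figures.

Gear pair MA = 39/26 = 1.5.
Wheel-and-axle MA = R/r = 16/4 = 4.
Combined ideal MA = 1.5 × 4 = 6.
Actual MA = 6 × 0.70 = 4.2.
Effort = load / actual MA = 3814 / 4.2 = 908.1 lbf.

908 lbf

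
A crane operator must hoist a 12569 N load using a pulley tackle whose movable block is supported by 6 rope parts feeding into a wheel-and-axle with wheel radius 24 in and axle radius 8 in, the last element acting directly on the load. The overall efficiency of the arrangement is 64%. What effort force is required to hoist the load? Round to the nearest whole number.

Block-and-tackle MA = number of supporting rope parts = 6.
Wheel-and-axle MA = R/r = 24/8 = 3.
Combined ideal MA = 6 × 3 = 18.
Actual MA = 18 × 0.64 = 11.52.
Effort = load / actual MA = 12569 / 11.52 = 1091.1 N.

1091 N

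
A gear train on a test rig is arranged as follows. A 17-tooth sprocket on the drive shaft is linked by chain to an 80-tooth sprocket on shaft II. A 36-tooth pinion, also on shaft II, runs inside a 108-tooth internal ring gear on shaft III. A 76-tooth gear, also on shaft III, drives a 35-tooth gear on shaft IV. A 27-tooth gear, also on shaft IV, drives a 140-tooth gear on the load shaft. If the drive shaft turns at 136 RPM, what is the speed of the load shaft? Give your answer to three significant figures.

4.03 RPM

chain 80/17 = 4.7059 → 136/4.7059 = 28.9 RPM
internal gear 108/36 = 3 → 28.9/3 = 9.6333 RPM
gear mesh 35/76 = 0.46053 → 9.6333/0.46053 = 20.918 RPM
gear mesh 140/27 = 5.1852 → 20.918/5.1852 = 4.0342 RPM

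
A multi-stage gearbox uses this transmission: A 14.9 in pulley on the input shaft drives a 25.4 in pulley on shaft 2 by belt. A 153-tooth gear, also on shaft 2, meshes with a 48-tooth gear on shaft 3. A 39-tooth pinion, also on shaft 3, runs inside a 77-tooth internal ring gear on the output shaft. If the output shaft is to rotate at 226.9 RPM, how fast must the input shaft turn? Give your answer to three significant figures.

Overall ratio R = 1.7047 × 0.31373 × 1.9744 = 1.0559.
Required input speed = output speed × R = 226.9 × 1.0559 = 239.58 RPM.

240 RPM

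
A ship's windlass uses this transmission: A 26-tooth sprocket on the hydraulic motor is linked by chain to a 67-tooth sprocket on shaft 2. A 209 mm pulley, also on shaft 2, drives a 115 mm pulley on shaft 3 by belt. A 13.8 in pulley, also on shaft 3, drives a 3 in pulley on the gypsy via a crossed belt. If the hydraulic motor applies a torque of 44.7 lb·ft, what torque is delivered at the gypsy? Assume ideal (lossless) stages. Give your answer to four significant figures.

After the chain (67/26): 44.7 × 2.5769 = 115.19 lb·ft
After the belt (115/209): 115.19 × 0.55024 = 63.381 lb·ft
After the belt (3/13.8): 63.381 × 0.21739 = 13.779 lb·ft

13.78 lb·ft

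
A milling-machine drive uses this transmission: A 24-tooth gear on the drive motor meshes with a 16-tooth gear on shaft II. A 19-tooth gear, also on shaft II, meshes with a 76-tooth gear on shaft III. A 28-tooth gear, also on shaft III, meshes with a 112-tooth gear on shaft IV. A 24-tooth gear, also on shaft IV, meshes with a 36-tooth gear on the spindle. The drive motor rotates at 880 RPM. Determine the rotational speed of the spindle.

gear mesh 16/24 = 0.66667 → 880/0.66667 = 1320 RPM
gear mesh 76/19 = 4 → 1320/4 = 330 RPM
gear mesh 112/28 = 4 → 330/4 = 82.5 RPM
gear mesh 36/24 = 1.5 → 82.5/1.5 = 55 RPM

55 RPM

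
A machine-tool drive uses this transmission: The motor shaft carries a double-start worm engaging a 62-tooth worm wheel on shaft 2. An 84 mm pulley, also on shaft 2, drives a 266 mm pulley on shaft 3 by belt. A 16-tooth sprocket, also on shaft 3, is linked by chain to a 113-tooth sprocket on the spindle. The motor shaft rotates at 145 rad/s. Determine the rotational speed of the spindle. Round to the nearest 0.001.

worm 62/2 = 31 → 145/31 = 4.6774 rad/s
belt 266/84 = 3.1667 → 4.6774/3.1667 = 1.4771 rad/s
chain 113/16 = 7.0625 → 1.4771/7.0625 = 0.20914 rad/s

0.209 rad/s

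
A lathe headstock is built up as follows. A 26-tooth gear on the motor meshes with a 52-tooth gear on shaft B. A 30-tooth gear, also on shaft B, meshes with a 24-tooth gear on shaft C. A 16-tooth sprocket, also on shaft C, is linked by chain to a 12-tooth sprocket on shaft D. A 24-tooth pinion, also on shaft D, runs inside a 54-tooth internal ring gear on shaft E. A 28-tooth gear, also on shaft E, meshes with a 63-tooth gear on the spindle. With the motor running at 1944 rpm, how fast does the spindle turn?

320 rpm

the motor → shaft B (gear mesh, 52/26): 1944 ÷ 2 = 972 rpm
shaft B → shaft C (gear mesh, 24/30): 972 ÷ 0.8 = 1215 rpm
shaft C → shaft D (chain, 12/16): 1215 ÷ 0.75 = 1620 rpm
shaft D → shaft E (internal gear, 54/24): 1620 ÷ 2.25 = 720 rpm
shaft E → the spindle (gear mesh, 63/28): 720 ÷ 2.25 = 320 rpm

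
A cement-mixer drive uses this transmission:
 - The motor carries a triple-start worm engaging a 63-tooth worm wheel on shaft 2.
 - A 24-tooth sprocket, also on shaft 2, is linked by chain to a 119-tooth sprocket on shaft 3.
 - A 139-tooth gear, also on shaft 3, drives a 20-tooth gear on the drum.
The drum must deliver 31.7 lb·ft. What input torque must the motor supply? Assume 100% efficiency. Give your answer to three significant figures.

2.12 lb·ft

Overall ratio R = 21 × 4.9583 × 0.14388 = 14.982.
Input torque = output torque / R = 31.7 / 14.982 = 2.1159 lb·ft.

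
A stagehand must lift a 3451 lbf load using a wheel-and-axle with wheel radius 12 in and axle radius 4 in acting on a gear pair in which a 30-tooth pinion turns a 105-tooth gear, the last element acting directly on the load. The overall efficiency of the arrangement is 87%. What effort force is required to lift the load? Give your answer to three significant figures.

378 lbf

Wheel-and-axle MA = R/r = 12/4 = 3.
Gear pair MA = 105/30 = 3.5.
Combined ideal MA = 3 × 3.5 = 10.5.
Actual MA = 10.5 × 0.87 = 9.135.
Effort = load / actual MA = 3451 / 9.135 = 377.78 lbf.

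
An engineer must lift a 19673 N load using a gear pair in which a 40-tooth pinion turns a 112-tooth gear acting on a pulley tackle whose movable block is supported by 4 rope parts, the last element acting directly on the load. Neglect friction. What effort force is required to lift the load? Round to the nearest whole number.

Gear pair MA = 112/40 = 2.8.
Block-and-tackle MA = number of supporting rope parts = 4.
Combined ideal MA = 2.8 × 4 = 11.2.
Effort = load / MA = 19673 / 11.2 = 1756.5 N.

1757 N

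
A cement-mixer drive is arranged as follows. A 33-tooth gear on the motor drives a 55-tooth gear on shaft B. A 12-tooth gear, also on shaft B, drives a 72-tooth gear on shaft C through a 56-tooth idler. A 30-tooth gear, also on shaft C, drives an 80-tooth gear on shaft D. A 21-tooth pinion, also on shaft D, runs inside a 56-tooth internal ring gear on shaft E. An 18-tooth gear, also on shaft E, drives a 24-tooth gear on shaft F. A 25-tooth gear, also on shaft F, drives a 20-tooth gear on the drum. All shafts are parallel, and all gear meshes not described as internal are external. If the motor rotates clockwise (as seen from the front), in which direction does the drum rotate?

the motor → shaft B: external mesh, 1 reversal → CCW.
shaft B → shaft C: driver → idler → driven is 2 external meshes, 2 reversals → CCW.
shaft C → shaft D: external mesh, 1 reversal → CW.
shaft D → shaft E: internal mesh, same direction → CW.
shaft E → shaft F: external mesh, 1 reversal → CCW.
shaft F → the drum: external mesh, 1 reversal → CW.
6 reversals in total — an even number — so the drum turns the same way as the motor.

clockwise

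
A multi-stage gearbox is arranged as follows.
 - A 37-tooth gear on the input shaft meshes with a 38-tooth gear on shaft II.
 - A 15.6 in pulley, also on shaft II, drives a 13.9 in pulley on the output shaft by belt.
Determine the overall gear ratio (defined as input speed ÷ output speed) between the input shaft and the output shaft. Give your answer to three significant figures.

0.915

Each stage contributes driven/driver: gear mesh 38/37 = 1.027, belt 13.9/15.6 = 0.89103.
Overall: 1.027 × 0.89103 = 0.91511.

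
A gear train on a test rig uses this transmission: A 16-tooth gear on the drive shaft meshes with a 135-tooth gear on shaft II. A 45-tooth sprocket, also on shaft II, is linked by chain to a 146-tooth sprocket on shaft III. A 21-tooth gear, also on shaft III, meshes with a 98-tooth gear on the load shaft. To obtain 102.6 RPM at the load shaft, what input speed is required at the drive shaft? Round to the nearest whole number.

13107 RPM

Overall ratio R = 8.4375 × 3.2444 × 4.6667 = 127.75.
Required input speed = output speed × R = 102.6 × 127.75 = 13107 RPM.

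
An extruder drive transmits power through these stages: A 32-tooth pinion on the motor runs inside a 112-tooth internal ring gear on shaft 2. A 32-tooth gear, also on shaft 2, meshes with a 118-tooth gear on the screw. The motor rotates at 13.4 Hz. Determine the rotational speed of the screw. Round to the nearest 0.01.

1.04 Hz

internal gear 112/32 = 3.5 → 13.4/3.5 = 3.8286 Hz
gear mesh 118/32 = 3.6875 → 3.8286/3.6875 = 1.0383 Hz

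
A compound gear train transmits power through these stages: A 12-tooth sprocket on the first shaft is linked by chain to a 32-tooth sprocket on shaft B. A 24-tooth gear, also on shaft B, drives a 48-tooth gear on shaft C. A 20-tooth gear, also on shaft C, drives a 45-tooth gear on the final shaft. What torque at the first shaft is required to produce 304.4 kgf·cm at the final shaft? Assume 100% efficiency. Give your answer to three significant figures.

25.4 kgf·cm

Overall ratio R = 2.6667 × 2 × 2.25 = 12.
Input torque = output torque / R = 304.4 / 12 = 25.367 kgf·cm.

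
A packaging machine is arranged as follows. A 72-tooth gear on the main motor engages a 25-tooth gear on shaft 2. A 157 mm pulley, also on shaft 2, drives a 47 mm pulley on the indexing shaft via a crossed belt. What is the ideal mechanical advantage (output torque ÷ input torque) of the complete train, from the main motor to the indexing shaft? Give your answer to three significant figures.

0.104

Each stage contributes driven/driver: gear mesh 25/72 = 0.34722, belt 47/157 = 0.29936.
Overall: 0.34722 × 0.29936 = 0.10395.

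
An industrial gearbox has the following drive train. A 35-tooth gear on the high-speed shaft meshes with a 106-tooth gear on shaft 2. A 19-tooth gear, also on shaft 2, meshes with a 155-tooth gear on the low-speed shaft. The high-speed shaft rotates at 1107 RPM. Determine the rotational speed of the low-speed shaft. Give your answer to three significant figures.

gear mesh 106/35 = 3.0286 → 1107/3.0286 = 365.52 RPM
gear mesh 155/19 = 8.1579 → 365.52/8.1579 = 44.806 RPM

44.8 RPM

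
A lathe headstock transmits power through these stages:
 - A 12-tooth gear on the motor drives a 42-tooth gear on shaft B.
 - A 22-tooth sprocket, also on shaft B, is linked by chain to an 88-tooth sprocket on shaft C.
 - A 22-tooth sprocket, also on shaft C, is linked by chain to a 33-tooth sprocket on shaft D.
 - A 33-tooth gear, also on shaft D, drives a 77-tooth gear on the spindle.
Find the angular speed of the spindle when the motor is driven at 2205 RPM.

the motor → shaft B (gear mesh, 42/12): 2205 ÷ 3.5 = 630 RPM
shaft B → shaft C (chain, 88/22): 630 ÷ 4 = 157.5 RPM
shaft C → shaft D (chain, 33/22): 157.5 ÷ 1.5 = 105 RPM
shaft D → the spindle (gear mesh, 77/33): 105 ÷ 2.3333 = 45 RPM

45 RPM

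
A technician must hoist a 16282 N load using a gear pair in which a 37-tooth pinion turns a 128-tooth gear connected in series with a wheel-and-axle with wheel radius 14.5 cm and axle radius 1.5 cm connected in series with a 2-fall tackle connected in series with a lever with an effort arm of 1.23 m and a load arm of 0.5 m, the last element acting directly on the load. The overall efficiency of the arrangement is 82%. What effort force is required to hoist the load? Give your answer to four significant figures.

120.7 N

Gear pair MA = 128/37 = 3.4595.
Wheel-and-axle MA = R/r = 14.5/1.5 = 9.6667.
Block-and-tackle MA = number of supporting rope parts = 2.
Lever MA = effort arm / load arm = 1.23/0.5 = 2.46.
Combined ideal MA = 3.4595 × 9.6667 × 2 × 2.46 = 164.53.
Actual MA = 164.53 × 0.82 = 134.92.
Effort = load / actual MA = 16282 / 134.92 = 120.68 N.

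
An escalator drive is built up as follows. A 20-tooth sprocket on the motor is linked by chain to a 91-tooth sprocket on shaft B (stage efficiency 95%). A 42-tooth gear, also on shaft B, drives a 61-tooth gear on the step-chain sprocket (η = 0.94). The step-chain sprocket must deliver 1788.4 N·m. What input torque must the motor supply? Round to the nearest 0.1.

303.1 N·m

Overall ratio R = 4.55 × 1.4524 = 6.6083; overall efficiency η = 0.95 × 0.94 = 0.8930.
Input torque = output torque / (R × η) = 1788.4 / (6.6083 × 0.8930) = 303.05 N·m.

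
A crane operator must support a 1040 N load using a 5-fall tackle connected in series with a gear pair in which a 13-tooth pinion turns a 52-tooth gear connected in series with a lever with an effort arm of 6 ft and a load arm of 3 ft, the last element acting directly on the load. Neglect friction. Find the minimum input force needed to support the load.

Block-and-tackle MA = number of supporting rope parts = 5.
Gear pair MA = 52/13 = 4.
Lever MA = effort arm / load arm = 6/3 = 2.
Combined ideal MA = 5 × 4 × 2 = 40.
Effort = load / MA = 1040 / 40 = 26 N.

26 N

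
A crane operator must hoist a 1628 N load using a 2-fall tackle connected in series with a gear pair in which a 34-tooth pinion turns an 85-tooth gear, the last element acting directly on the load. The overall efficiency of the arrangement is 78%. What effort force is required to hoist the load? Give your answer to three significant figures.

Block-and-tackle MA = number of supporting rope parts = 2.
Gear pair MA = 85/34 = 2.5.
Combined ideal MA = 2 × 2.5 = 5.
Actual MA = 5 × 0.78 = 3.9.
Effort = load / actual MA = 1628 / 3.9 = 417.44 N.

417 N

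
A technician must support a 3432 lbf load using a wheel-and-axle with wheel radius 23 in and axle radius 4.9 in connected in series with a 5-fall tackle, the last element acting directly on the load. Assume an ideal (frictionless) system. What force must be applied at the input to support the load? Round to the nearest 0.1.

146.2 lbf

Wheel-and-axle MA = R/r = 23/4.9 = 4.6939.
Block-and-tackle MA = number of supporting rope parts = 5.
Combined ideal MA = 4.6939 × 5 = 23.469.
Effort = load / MA = 3432 / 23.469 = 146.23 lbf.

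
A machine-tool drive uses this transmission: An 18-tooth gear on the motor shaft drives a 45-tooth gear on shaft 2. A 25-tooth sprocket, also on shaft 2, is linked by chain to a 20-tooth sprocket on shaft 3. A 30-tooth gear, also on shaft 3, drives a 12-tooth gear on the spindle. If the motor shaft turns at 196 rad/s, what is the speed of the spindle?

Gear mesh: ratio = 45/18 = 2.5, so shaft 2 turns at 196 / 2.5 = 78.4 rad/s.
Chain: ratio = 20/25 = 0.8, so shaft 3 turns at 78.4 / 0.8 = 98 rad/s.
Gear mesh: ratio = 12/30 = 0.4, so the spindle turns at 98 / 0.4 = 245 rad/s.

245 rad/s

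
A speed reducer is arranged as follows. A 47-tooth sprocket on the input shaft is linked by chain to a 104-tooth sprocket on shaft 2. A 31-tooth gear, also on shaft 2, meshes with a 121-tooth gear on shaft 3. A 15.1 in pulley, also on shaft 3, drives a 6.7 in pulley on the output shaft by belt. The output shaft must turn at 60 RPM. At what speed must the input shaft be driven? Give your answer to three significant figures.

Overall ratio R = 2.2128 × 3.9032 × 0.44371 = 3.8323.
Required input speed = output speed × R = 60 × 3.8323 = 229.94 RPM.

230 RPM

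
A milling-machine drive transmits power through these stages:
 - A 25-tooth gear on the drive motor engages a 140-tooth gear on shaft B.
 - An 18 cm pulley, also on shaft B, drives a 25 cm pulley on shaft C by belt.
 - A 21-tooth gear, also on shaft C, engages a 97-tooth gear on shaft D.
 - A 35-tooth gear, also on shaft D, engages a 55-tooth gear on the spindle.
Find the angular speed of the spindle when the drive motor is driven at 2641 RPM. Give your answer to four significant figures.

the drive motor → shaft B (gear mesh, 140/25): 2641 ÷ 5.6 = 471.61 RPM
shaft B → shaft C (belt, 25/18): 471.61 ÷ 1.3889 = 339.56 RPM
shaft C → shaft D (gear mesh, 97/21): 339.56 ÷ 4.619 = 73.512 RPM
shaft D → the spindle (gear mesh, 55/35): 73.512 ÷ 1.5714 = 46.781 RPM

46.78 RPM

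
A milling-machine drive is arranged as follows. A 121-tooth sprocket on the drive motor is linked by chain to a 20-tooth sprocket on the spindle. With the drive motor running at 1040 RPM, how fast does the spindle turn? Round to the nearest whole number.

6292 RPM

Chain: ratio = 20/121 = 0.16529, so the spindle turns at 1040 / 0.16529 = 6292 RPM.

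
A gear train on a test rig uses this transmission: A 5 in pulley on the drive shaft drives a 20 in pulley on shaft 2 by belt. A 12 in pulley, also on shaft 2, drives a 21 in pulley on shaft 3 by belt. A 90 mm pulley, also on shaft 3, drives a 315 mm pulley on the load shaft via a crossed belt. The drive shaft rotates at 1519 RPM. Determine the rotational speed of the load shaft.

belt 20/5 = 4 → 1519/4 = 379.75 RPM
belt 21/12 = 1.75 → 379.75/1.75 = 217 RPM
belt 315/90 = 3.5 → 217/3.5 = 62 RPM

62 RPM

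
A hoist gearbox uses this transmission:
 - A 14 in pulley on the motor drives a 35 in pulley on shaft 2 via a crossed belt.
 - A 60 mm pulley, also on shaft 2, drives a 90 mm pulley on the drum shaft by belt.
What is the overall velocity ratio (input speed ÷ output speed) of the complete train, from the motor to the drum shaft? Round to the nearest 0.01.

3.75

Each stage contributes driven/driver: belt 35/14 = 2.5, belt 90/60 = 1.5.
Overall: 2.5 × 1.5 = 3.75.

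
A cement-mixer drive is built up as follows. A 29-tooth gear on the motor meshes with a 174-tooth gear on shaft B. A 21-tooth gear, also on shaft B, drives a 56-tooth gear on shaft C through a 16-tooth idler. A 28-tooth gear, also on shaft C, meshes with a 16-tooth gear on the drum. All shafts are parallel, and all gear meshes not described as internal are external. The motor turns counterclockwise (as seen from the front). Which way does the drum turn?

the motor → shaft B: external mesh, 1 reversal → CW.
shaft B → shaft C: driver → idler → driven is 2 external meshes, 2 reversals → CW.
shaft C → the drum: external mesh, 1 reversal → CCW.
4 reversals in total — an even number — so the drum turns the same way as the motor.

counterclockwise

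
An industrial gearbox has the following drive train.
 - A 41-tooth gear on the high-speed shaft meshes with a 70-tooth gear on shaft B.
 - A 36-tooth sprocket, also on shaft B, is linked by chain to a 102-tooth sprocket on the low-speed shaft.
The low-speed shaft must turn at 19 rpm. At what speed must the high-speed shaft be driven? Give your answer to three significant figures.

Overall ratio R = 1.7073 × 2.8333 = 4.8374.
Required input speed = output speed × R = 19 × 4.8374 = 91.911 rpm.

91.9 rpm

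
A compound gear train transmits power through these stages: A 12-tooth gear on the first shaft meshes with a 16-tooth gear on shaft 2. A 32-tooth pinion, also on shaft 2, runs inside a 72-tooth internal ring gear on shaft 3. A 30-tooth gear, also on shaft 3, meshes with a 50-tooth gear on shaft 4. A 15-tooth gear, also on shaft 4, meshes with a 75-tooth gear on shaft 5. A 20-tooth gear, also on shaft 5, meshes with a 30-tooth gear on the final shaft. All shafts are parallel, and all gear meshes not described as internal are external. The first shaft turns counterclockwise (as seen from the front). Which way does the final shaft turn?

counterclockwise

the first shaft → shaft 2: external mesh, 1 reversal → CW.
shaft 2 → shaft 3: internal mesh, same direction → CW.
shaft 3 → shaft 4: external mesh, 1 reversal → CCW.
shaft 4 → shaft 5: external mesh, 1 reversal → CW.
shaft 5 → the final shaft: external mesh, 1 reversal → CCW.
4 reversals in total — an even number — so the final shaft turns the same way as the first shaft.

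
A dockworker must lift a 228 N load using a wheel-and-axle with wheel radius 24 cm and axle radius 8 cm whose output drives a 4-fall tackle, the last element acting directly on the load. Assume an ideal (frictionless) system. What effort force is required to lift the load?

19 N

Wheel-and-axle MA = R/r = 24/8 = 3.
Block-and-tackle MA = number of supporting rope parts = 4.
Combined ideal MA = 3 × 4 = 12.
Effort = load / MA = 228 / 12 = 19 N.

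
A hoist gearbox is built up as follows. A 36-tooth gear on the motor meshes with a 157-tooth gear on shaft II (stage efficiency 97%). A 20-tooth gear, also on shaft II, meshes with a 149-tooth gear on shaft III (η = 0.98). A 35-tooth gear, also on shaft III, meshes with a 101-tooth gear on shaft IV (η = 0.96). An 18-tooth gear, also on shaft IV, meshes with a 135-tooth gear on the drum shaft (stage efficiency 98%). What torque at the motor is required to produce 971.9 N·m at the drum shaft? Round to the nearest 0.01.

1.55 N·m

Overall ratio R = 4.3611 × 7.45 × 2.8857 × 7.5 = 703.18; overall efficiency η = 0.97 × 0.98 × 0.96 × 0.98 = 0.8943.
Input torque = output torque / (R × η) = 971.9 / (703.18 × 0.8943) = 1.5455 N·m.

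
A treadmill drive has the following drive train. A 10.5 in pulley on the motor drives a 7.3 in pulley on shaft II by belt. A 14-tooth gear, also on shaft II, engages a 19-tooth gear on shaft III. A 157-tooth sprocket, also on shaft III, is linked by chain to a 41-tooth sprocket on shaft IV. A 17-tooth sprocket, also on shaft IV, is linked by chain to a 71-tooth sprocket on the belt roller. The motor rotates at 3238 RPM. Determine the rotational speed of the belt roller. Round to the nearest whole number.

3146 RPM

belt 7.3/10.5 = 0.69524 → 3238/0.69524 = 4657.4 RPM
gear mesh 19/14 = 1.3571 → 4657.4/1.3571 = 3431.8 RPM
chain 41/157 = 0.26115 → 3431.8/0.26115 = 13141 RPM
chain 71/17 = 4.1765 → 13141/4.1765 = 3146.5 RPM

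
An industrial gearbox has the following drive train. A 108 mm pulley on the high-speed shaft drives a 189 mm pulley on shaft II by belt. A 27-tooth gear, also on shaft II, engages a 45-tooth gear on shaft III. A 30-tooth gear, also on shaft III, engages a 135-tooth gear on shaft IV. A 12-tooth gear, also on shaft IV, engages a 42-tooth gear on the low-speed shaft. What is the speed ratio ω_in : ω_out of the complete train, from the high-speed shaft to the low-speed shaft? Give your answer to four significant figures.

Each stage contributes driven/driver: belt 189/108 = 1.75, gear mesh 45/27 = 1.6667, gear mesh 135/30 = 4.5, gear mesh 42/12 = 3.5.
Overall: 1.75 × 1.6667 × 4.5 × 3.5 = 45.938.

45.94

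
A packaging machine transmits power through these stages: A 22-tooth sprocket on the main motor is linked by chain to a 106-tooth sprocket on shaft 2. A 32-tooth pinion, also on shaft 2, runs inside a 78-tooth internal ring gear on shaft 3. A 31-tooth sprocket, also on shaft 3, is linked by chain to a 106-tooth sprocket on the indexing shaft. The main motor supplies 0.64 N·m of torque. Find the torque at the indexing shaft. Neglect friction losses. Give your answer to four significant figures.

After the chain (106/22): 0.64 × 4.8182 = 3.0836 N·m
After the internal gear (78/32): 3.0836 × 2.4375 = 7.5164 N·m
After the chain (106/31): 7.5164 × 3.4194 = 25.701 N·m

25.70 N·m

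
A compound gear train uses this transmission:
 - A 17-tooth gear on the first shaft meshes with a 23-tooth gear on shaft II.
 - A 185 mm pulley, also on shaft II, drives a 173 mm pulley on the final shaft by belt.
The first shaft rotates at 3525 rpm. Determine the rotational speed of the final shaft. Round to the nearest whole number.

gear mesh 23/17 = 1.3529 → 3525/1.3529 = 2605.4 rpm
belt 173/185 = 0.93514 → 2605.4/0.93514 = 2786.2 rpm

2786 rpm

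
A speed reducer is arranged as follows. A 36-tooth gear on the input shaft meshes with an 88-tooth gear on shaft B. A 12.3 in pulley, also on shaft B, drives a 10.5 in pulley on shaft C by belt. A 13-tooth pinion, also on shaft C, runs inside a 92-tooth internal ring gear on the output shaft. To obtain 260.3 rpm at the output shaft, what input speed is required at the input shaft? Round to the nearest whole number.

Overall ratio R = 2.4444 × 0.85366 × 7.0769 = 14.768.
Required input speed = output speed × R = 260.3 × 14.768 = 3844 rpm.

3844 rpm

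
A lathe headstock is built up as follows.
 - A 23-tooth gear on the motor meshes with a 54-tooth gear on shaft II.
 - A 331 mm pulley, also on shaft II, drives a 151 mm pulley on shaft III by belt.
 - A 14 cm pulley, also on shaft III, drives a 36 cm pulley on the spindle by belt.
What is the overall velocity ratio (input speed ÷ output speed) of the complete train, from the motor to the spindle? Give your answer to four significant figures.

2.754

Each stage contributes driven/driver: gear mesh 54/23 = 2.3478, belt 151/331 = 0.45619, belt 36/14 = 2.5714.
Overall: 2.3478 × 0.45619 × 2.5714 = 2.7542.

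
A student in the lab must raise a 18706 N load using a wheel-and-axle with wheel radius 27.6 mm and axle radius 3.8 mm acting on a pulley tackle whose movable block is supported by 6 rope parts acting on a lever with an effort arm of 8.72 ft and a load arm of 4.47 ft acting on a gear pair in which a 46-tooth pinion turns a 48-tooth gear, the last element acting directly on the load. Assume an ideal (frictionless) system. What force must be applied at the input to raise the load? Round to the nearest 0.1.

210.9 N

Wheel-and-axle MA = R/r = 27.6/3.8 = 7.2632.
Block-and-tackle MA = number of supporting rope parts = 6.
Lever MA = effort arm / load arm = 8.72/4.47 = 1.9508.
Gear pair MA = 48/46 = 1.0435.
Combined ideal MA = 7.2632 × 6 × 1.9508 × 1.0435 = 88.709.
Effort = load / MA = 18706 / 88.709 = 210.87 N.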